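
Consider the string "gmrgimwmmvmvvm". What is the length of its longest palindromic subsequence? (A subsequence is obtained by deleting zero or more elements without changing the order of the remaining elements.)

6

One longest palindromic subsequence is mmmmmm (positions 2,6,8,9,11,14); it reads the same forward and backward, and the interval DP gives dp[1][14] = 6.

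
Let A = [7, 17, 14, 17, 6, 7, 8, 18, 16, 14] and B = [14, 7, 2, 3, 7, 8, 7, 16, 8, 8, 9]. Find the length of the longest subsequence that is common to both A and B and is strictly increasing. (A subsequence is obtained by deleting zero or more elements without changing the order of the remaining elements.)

For each value that appears in both, track the longest common increasing run ending there.
The best achievable length is 3; one witness is 7, 8, 16 (A-positions 1,7,9, B-positions 2,6,8).

3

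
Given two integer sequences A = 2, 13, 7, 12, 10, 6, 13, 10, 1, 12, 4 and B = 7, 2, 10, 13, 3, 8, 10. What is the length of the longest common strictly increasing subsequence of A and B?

For each value that appears in both, track the longest common increasing run ending there.
The best achievable length is 3; one witness is 7, 10, 13 (A-positions 3,5,7, B-positions 1,3,4).

3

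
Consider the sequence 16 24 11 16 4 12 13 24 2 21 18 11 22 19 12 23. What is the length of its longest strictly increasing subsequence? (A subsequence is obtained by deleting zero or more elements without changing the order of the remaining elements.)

6

Scanning left to right, the best length ending at each element is: 16→1, 24→2, 11→1, 16→2, 4→1, 12→2, 13→3, 24→4, 2→1, 21→4, 18→4, 11→2, 22→5, 19→5, 12→3, 23→6.
So the longest increasing subsequence has length 6, e.g. 11, 12, 13, 21, 22, 23.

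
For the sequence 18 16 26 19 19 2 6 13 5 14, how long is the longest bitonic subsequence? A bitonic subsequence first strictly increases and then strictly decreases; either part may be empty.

5

One longest bitonic subsequence is 18, 26, 19, 13, 5 (positions 1,3,5,8,9): it rises to 26 then falls. Length 5 is optimal.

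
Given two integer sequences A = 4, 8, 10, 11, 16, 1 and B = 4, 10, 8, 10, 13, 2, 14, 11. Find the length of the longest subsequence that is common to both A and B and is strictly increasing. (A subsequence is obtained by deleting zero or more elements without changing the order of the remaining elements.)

For each value that appears in both, track the longest common increasing run ending there.
The best achievable length is 4; one witness is 4, 8, 10, 11 (A-positions 1,2,3,4, B-positions 1,3,4,8).

4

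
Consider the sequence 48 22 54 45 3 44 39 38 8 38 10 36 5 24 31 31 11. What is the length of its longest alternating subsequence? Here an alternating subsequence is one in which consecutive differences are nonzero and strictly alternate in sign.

12

Track the best alternating length ending on an up-step vs a down-step at each position: up/down = 1/1, 1/2, 3/1, 3/4, 1/4, 5/4, 5/6, 5/6, 5/6, 7/6, 7/8, 9/8, 5/10, 11/10, 11/10, 11/10, 11/12.
The maximum over both is 12; one such subsequence is 48, 22, 54, 3, 44, 8, 38, 10, 36, 5, 24, 11.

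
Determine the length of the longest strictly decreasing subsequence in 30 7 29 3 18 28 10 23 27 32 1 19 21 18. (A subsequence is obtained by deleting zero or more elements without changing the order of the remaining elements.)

Scanning left to right, the best length ending at each element is: 30→1, 7→2, 29→2, 3→3, 18→3, 28→3, 10→4, 23→4, 27→4, 32→1, 1→5, 19→5, 21→5, 18→6.
So the longest decreasing subsequence has length 6, e.g. 30, 29, 28, 23, 19, 18.

6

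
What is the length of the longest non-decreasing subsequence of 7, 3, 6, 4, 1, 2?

2

Let dp[i] be the longest non-decreasing subsequence ending at position i. Then dp = [1, 1, 2, 2, 1, 2].
The maximum is 2; one witness is 3, 6 at positions 2,3.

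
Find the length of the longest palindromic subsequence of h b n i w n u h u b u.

5

Using dp[i][j] = 2 + dp[i+1][j−1] if the ends match, else max(dp[i+1][j], dp[i][j−1]):
dp[1][11] = 5. A witness is buhub at positions 2,7,8,9,10.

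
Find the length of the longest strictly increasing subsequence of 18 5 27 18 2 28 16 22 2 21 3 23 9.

Let dp[i] be the longest increasing subsequence ending at position i. Then dp = [1, 1, 2, 2, 1, 3, 2, 3, 1, 3, 2, 4, 3].
The maximum is 4; one witness is 5, 18, 22, 23 at positions 2,4,8,12.

4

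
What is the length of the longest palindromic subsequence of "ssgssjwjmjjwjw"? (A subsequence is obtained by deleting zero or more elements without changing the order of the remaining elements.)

7

One longest palindromic subsequence is jwjjjwj (positions 6,7,8,10,11,12,13); it reads the same forward and backward, and the interval DP gives dp[1][14] = 7.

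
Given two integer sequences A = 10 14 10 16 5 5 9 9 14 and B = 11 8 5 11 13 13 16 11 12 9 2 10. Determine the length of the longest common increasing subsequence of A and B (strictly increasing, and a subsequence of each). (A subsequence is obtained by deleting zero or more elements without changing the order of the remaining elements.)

2

A longest common strictly increasing subsequence is 5, 9 (length 2); it appears in order in both A and B, and no longer such subsequence exists.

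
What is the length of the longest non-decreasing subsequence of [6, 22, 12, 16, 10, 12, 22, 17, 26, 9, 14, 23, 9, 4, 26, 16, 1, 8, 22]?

6

One longest non-decreasing subsequence is 6, 12, 16, 22, 26, 26 (positions 1,3,4,7,9,15), of length 6; no longer one exists.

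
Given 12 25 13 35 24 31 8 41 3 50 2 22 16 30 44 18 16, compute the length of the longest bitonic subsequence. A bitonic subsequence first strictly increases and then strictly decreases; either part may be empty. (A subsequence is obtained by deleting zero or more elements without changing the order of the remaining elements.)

9

One longest bitonic subsequence is 12, 13, 24, 31, 41, 50, 44, 18, 16 (positions 1,3,5,6,8,10,15,16,17): it rises to 50 then falls. Length 9 is optimal.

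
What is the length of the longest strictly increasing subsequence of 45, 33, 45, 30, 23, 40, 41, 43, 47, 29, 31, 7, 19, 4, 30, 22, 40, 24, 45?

Scanning left to right, the best length ending at each element is: 45→1, 33→1, 45→2, 30→1, 23→1, 40→2, 41→3, 43→4, 47→5, 29→2, 31→3, 7→1, 19→2, 4→1, 30→3, 22→3, 40→4, 24→4, 45→5.
So the longest increasing subsequence has length 5, e.g. 33, 40, 41, 43, 47.

5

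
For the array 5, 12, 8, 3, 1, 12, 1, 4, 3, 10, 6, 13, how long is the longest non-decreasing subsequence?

5

Scanning left to right, the best length ending at each element is: 5→1, 12→2, 8→2, 3→1, 1→1, 12→3, 1→2, 4→3, 3→3, 10→4, 6→4, 13→5.
So the longest non-decreasing subsequence has length 5, e.g. 1, 1, 4, 10, 13.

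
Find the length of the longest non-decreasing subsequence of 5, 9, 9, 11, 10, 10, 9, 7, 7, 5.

5

Let dp[i] be the longest non-decreasing subsequence ending at position i. Then dp = [1, 2, 3, 4, 4, 5, 4, 2, 3, 2].
The maximum is 5; one witness is 5, 9, 9, 10, 10 at positions 1,2,3,5,6.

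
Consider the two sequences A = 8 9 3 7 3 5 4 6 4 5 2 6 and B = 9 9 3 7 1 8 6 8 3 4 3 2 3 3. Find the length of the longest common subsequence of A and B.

6

A longest common subsequence is 9, 3, 7, 3, 4, 2 (length 6); the LCS DP confirms no longer common subsequence exists.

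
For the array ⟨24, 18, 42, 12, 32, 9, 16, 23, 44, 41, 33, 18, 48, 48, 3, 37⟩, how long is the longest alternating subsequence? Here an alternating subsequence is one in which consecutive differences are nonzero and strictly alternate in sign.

11

Track the best alternating length ending on an up-step vs a down-step at each position: up/down = 1/1, 1/2, 3/1, 1/4, 5/4, 1/6, 7/6, 7/6, 7/1, 7/8, 7/8, 7/8, 9/1, 9/1, 1/10, 11/10.
The maximum over both is 11; one such subsequence is 24, 18, 42, 12, 32, 9, 44, 41, 48, 3, 37.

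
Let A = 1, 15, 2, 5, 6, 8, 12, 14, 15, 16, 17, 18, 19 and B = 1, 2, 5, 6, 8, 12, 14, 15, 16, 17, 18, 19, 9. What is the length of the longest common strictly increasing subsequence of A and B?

For each value that appears in both, track the longest common increasing run ending there.
The best achievable length is 12; one witness is 1, 2, 5, 6, 8, 12, 14, 15, 16, 17, 18, 19 (A-positions 1,3,4,5,6,7,8,9,10,11,12,13, B-positions 1,2,3,4,5,6,7,8,9,10,11,12).

12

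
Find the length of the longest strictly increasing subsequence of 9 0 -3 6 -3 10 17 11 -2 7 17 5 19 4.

One longest increasing subsequence is 0, 6, 10, 11, 17, 19 (positions 2,4,6,8,11,13), of length 6; no longer one exists.

6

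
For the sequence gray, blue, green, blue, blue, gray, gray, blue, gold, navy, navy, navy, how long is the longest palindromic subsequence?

5

One longest palindromic subsequence is gray blue blue blue gray (positions 1,2,4,5,7); it reads the same forward and backward, and the interval DP gives dp[1][12] = 5.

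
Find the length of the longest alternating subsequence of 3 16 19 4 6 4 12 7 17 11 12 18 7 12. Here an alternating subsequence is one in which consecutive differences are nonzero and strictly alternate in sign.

A longest alternating subsequence is 3, 16, 4, 6, 4, 12, 7, 17, 11, 12, 7, 12 (positions 1,2,4,5,6,7,8,9,10,11,13,14); its 11 consecutive differences strictly alternate in sign, and length 12 is optimal.

12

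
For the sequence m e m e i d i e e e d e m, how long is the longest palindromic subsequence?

Using dp[i][j] = 2 + dp[i+1][j−1] if the ends match, else max(dp[i+1][j], dp[i][j−1]):
dp[1][13] = 9. A witness is medeeedem at positions 1,2,6,8,9,10,11,12,13.

9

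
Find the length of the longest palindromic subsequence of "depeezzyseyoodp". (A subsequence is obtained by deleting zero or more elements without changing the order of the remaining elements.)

One longest palindromic subsequence is pezzep (positions 3,5,6,7,10,15); it reads the same forward and backward, and the interval DP gives dp[1][15] = 6.

6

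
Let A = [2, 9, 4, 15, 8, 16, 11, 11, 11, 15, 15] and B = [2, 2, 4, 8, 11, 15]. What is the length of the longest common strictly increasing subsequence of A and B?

A longest common strictly increasing subsequence is 2, 4, 8, 11, 15 (length 5); it appears in order in both A and B, and no longer such subsequence exists.

5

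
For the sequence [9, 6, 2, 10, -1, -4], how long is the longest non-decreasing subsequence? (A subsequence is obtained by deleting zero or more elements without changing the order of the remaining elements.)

One longest non-decreasing subsequence is 9, 10 (positions 1,4), of length 2; no longer one exists.

2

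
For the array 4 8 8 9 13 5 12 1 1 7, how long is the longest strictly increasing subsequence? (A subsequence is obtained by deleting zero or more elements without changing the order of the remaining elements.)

Scanning left to right, the best length ending at each element is: 4→1, 8→2, 8→2, 9→3, 13→4, 5→2, 12→4, 1→1, 1→1, 7→3.
So the longest increasing subsequence has length 4, e.g. 4, 8, 9, 13.

4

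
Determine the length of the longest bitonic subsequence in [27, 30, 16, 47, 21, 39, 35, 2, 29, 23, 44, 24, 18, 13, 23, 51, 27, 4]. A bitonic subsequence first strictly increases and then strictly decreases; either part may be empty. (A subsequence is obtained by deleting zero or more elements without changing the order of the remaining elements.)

Let inc[i] be the LIS ending at i and dec[i] the longest strictly decreasing subsequence starting at i. inc = [1, 2, 1, 3, 2, 3, 3, 1, 3, 3, 4, 4, 2, 2, 3, 5, 5, 2], dec = [5, 6, 3, 8, 4, 7, 6, 1, 5, 4, 5, 4, 3, 2, 2, 3, 2, 1].
max_i inc[i]+dec[i]−1 = 10, with one witness 27, 30, 47, 39, 35, 29, 24, 18, 13, 4.

10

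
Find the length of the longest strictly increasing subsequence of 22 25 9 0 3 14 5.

3

Let dp[i] be the longest increasing subsequence ending at position i. Then dp = [1, 2, 1, 1, 2, 3, 3].
The maximum is 3; one witness is 0, 3, 14 at positions 4,5,6.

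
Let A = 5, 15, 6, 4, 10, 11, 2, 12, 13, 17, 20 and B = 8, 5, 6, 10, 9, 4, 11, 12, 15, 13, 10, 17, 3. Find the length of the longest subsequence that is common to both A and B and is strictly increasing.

7

A longest common strictly increasing subsequence is 5, 6, 10, 11, 12, 13, 17 (length 7); it appears in order in both A and B, and no longer such subsequence exists.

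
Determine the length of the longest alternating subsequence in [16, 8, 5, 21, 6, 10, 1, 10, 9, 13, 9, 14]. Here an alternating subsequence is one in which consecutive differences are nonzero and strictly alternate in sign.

11

Track the best alternating length ending on an up-step vs a down-step at each position: up/down = 1/1, 1/2, 1/2, 3/1, 3/4, 5/4, 1/6, 7/4, 7/8, 9/4, 7/10, 11/4.
The maximum over both is 11; one such subsequence is 16, 8, 21, 6, 10, 1, 10, 9, 13, 9, 14.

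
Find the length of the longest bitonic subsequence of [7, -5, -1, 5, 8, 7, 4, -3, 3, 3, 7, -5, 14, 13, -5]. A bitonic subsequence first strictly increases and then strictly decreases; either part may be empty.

8

One longest bitonic subsequence is -5, -1, 5, 8, 7, 4, 3, -5 (positions 2,3,4,5,6,7,10,15): it rises to 8 then falls. Length 8 is optimal.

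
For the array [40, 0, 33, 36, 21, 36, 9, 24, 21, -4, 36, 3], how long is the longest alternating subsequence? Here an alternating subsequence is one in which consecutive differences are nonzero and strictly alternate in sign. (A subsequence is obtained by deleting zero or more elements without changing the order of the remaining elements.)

10

Track the best alternating length ending on an up-step vs a down-step at each position: up/down = 1/1, 1/2, 3/2, 3/2, 3/4, 5/2, 3/6, 7/6, 7/8, 1/8, 9/2, 9/10.
The maximum over both is 10; one such subsequence is 40, 0, 33, 21, 36, 9, 24, 21, 36, 3.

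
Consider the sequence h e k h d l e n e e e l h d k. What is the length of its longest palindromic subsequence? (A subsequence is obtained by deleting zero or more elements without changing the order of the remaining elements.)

10

One longest palindromic subsequence is kdleeeeldk (positions 3,5,6,7,9,10,11,12,14,15); it reads the same forward and backward, and the interval DP gives dp[1][15] = 10.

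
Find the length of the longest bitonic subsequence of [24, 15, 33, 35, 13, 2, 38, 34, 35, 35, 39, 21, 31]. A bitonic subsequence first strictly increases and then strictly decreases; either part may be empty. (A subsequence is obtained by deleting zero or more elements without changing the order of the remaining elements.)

Let inc[i] be the LIS ending at i and dec[i] the longest strictly decreasing subsequence starting at i. inc = [1, 1, 2, 3, 1, 1, 4, 3, 4, 4, 5, 2, 3], dec = [4, 3, 3, 3, 2, 1, 3, 2, 2, 2, 2, 1, 1].
max_i inc[i]+dec[i]−1 = 6, with one witness 24, 33, 35, 38, 35, 31.

6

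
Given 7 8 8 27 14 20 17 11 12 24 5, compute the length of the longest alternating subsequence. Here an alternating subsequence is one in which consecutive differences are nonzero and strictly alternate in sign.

7

Track the best alternating length ending on an up-step vs a down-step at each position: up/down = 1/1, 2/1, 2/1, 2/1, 2/3, 4/3, 4/5, 2/5, 6/5, 6/3, 1/7.
The maximum over both is 7; one such subsequence is 7, 27, 14, 20, 11, 12, 5.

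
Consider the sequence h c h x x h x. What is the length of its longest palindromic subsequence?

Using dp[i][j] = 2 + dp[i+1][j−1] if the ends match, else max(dp[i+1][j], dp[i][j−1]):
dp[1][7] = 4. A witness is hxxh at positions 3,4,5,6.

4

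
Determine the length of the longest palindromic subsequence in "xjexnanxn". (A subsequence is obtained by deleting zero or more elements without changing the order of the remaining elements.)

5

One longest palindromic subsequence is xnanx (positions 4,5,6,7,8); it reads the same forward and backward, and the interval DP gives dp[1][9] = 5.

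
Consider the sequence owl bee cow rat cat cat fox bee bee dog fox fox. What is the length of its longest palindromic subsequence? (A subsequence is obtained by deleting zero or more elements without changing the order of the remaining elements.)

One longest palindromic subsequence is fox bee bee fox (positions 7,8,9,12); it reads the same forward and backward, and the interval DP gives dp[1][12] = 4.

4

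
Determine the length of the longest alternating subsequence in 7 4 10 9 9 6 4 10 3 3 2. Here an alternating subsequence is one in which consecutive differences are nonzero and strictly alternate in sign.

6

Track the best alternating length ending on an up-step vs a down-step at each position: up/down = 1/1, 1/2, 3/1, 3/4, 3/4, 3/4, 1/4, 5/1, 1/6, 1/6, 1/6.
The maximum over both is 6; one such subsequence is 7, 4, 10, 9, 10, 3.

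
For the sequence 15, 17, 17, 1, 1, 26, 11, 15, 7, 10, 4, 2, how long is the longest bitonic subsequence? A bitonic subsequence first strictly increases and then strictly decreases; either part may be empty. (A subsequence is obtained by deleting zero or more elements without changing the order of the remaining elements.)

7

Let inc[i] be the LIS ending at i and dec[i] the longest strictly decreasing subsequence starting at i. inc = [1, 2, 2, 1, 1, 3, 2, 3, 2, 3, 2, 2], dec = [5, 5, 5, 1, 1, 5, 4, 4, 3, 3, 2, 1].
max_i inc[i]+dec[i]−1 = 7, with one witness 15, 17, 26, 15, 10, 4, 2.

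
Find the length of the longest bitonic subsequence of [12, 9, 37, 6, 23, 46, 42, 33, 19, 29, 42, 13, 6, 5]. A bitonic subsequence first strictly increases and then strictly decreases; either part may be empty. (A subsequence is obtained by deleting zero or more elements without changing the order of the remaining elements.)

9

One longest bitonic subsequence is 12, 37, 46, 42, 33, 29, 13, 6, 5 (positions 1,3,6,7,8,10,12,13,14): it rises to 46 then falls. Length 9 is optimal.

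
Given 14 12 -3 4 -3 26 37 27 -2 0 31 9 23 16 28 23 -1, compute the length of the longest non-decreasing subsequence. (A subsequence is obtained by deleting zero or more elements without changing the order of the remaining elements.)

7

One longest non-decreasing subsequence is -3, -3, -2, 0, 9, 23, 28 (positions 3,5,9,10,12,13,15), of length 7; no longer one exists.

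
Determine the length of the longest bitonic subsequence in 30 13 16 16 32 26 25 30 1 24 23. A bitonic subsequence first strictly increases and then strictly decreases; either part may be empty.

7

One longest bitonic subsequence is 13, 16, 32, 26, 25, 24, 23 (positions 2,3,5,6,7,10,11): it rises to 32 then falls. Length 7 is optimal.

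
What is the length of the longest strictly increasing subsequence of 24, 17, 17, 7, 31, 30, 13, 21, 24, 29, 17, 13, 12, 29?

One longest increasing subsequence is 7, 13, 21, 24, 29 (positions 4,7,8,9,10), of length 5; no longer one exists.

5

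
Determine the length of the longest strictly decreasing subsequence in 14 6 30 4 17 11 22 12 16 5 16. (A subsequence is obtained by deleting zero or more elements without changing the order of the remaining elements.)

Scanning left to right, the best length ending at each element is: 14→1, 6→2, 30→1, 4→3, 17→2, 11→3, 22→2, 12→3, 16→3, 5→4, 16→3.
So the longest decreasing subsequence has length 4, e.g. 30, 17, 11, 5.

4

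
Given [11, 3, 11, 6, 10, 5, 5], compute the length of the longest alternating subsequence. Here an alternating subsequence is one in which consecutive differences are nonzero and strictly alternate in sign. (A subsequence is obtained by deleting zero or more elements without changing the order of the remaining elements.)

6

Track the best alternating length ending on an up-step vs a down-step at each position: up/down = 1/1, 1/2, 3/1, 3/4, 5/4, 3/6, 3/6.
The maximum over both is 6; one such subsequence is 11, 3, 11, 6, 10, 5.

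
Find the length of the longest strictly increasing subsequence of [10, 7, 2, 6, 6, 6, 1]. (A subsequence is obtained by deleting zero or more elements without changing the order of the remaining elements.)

2

One longest increasing subsequence is 2, 6 (positions 3,4), of length 2; no longer one exists.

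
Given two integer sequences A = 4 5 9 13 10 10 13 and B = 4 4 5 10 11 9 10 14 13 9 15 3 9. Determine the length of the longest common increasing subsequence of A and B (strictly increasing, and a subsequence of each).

A longest common strictly increasing subsequence is 4, 5, 9, 10, 13 (length 5); it appears in order in both A and B, and no longer such subsequence exists.

5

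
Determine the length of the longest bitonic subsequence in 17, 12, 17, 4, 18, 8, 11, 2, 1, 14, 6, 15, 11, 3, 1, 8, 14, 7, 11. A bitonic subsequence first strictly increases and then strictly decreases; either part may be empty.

Let inc[i] be the LIS ending at i and dec[i] the longest strictly decreasing subsequence starting at i. inc = [1, 1, 2, 1, 3, 2, 3, 1, 1, 4, 2, 5, 3, 2, 1, 3, 4, 3, 4], dec = [6, 5, 5, 3, 5, 4, 4, 2, 1, 4, 3, 4, 3, 2, 1, 2, 2, 1, 1].
max_i inc[i]+dec[i]−1 = 8, with one witness 4, 8, 11, 14, 15, 11, 8, 7.

8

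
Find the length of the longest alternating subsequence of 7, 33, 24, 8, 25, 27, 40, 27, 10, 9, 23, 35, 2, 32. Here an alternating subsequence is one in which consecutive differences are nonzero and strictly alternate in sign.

A longest alternating subsequence is 7, 33, 24, 25, 10, 23, 2, 32 (positions 1,2,3,5,9,11,13,14); its 7 consecutive differences strictly alternate in sign, and length 8 is optimal.

8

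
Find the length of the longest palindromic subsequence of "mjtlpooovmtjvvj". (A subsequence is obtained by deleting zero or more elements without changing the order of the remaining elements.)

Using dp[i][j] = 2 + dp[i+1][j−1] if the ends match, else max(dp[i+1][j], dp[i][j−1]):
dp[1][15] = 7. A witness is jtoootj at positions 2,3,6,7,8,11,15.

7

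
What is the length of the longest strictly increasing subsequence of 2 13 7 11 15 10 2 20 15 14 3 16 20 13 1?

6

Scanning left to right, the best length ending at each element is: 2→1, 13→2, 7→2, 11→3, 15→4, 10→3, 2→1, 20→5, 15→4, 14→4, 3→2, 16→5, 20→6, 13→4, 1→1.
So the longest increasing subsequence has length 6, e.g. 2, 7, 11, 15, 16, 20.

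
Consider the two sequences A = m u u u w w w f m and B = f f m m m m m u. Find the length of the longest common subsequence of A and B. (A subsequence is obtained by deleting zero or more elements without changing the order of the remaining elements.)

A longest common subsequence is mu (length 2); the LCS DP confirms no longer common subsequence exists.

2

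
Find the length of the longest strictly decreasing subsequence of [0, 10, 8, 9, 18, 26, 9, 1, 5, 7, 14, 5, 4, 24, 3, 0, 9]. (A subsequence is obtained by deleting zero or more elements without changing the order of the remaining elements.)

Scanning left to right, the best length ending at each element is: 0→1, 10→1, 8→2, 9→2, 18→1, 26→1, 9→2, 1→3, 5→3, 7→3, 14→2, 5→4, 4→5, 24→2, 3→6, 0→7, 9→3.
So the longest decreasing subsequence has length 7, e.g. 10, 8, 7, 5, 4, 3, 0.

7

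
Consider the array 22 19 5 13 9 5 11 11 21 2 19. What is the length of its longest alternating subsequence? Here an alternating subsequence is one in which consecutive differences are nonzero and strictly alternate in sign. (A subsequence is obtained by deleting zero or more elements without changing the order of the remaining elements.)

A longest alternating subsequence is 22, 5, 13, 9, 11, 2, 19 (positions 1,3,4,5,7,10,11); its 6 consecutive differences strictly alternate in sign, and length 7 is optimal.

7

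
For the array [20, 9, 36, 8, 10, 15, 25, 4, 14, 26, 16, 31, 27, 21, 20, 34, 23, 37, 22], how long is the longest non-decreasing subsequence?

8

Scanning left to right, the best length ending at each element is: 20→1, 9→1, 36→2, 8→1, 10→2, 15→3, 25→4, 4→1, 14→3, 26→5, 16→4, 31→6, 27→6, 21→5, 20→5, 34→7, 23→6, 37→8, 22→6.
So the longest non-decreasing subsequence has length 8, e.g. 9, 10, 15, 25, 26, 31, 34, 37.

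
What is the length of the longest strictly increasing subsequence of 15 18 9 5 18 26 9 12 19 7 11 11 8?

4

Scanning left to right, the best length ending at each element is: 15→1, 18→2, 9→1, 5→1, 18→2, 26→3, 9→2, 12→3, 19→4, 7→2, 11→3, 11→3, 8→3.
So the longest increasing subsequence has length 4, e.g. 5, 9, 12, 19.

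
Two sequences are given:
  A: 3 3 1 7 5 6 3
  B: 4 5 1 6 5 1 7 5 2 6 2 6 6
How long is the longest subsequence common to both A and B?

Backtracking the LCS table gives one alignment: 1 (A3,B6) → 7 (A4,B7) → 5 (A5,B8) → 6 (A6,B13).
So the longest common subsequence has length 4.

4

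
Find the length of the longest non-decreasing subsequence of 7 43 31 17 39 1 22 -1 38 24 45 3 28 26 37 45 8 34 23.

Let dp[i] be the longest non-decreasing subsequence ending at position i. Then dp = [1, 2, 2, 2, 3, 1, 3, 1, 4, 4, 5, 2, 5, 5, 6, 7, 3, 6, 4].
The maximum is 7; one witness is 7, 17, 22, 24, 28, 37, 45 at positions 1,4,7,10,13,15,16.

7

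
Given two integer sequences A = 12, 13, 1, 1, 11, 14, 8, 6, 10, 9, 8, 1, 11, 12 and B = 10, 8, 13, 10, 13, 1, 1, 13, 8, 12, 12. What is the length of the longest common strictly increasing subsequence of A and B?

A longest common strictly increasing subsequence is 8, 10, 12 (length 3); it appears in order in both A and B, and no longer such subsequence exists.

3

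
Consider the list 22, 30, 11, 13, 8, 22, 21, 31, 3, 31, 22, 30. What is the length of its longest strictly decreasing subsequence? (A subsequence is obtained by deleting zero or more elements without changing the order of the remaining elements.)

4

Scanning left to right, the best length ending at each element is: 22→1, 30→1, 11→2, 13→2, 8→3, 22→2, 21→3, 31→1, 3→4, 31→1, 22→2, 30→2.
So the longest decreasing subsequence has length 4, e.g. 22, 11, 8, 3.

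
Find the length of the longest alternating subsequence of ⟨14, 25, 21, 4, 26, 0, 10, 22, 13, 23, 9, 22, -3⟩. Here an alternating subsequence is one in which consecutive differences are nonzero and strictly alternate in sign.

11

Track the best alternating length ending on an up-step vs a down-step at each position: up/down = 1/1, 2/1, 2/3, 1/3, 4/1, 1/5, 6/5, 6/5, 6/7, 8/5, 6/9, 10/9, 1/11.
The maximum over both is 11; one such subsequence is 14, 25, 21, 26, 0, 22, 13, 23, 9, 22, -3.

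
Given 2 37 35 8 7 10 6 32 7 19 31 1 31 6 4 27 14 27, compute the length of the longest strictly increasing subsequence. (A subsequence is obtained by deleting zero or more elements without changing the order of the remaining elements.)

One longest increasing subsequence is 2, 8, 10, 19, 31 (positions 1,4,6,10,11), of length 5; no longer one exists.

5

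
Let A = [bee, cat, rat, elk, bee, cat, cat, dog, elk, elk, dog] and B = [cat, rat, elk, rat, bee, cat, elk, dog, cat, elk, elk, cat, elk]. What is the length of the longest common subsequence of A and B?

8

A longest common subsequence is cat, rat, elk, bee, cat, cat, elk, elk (length 8); the LCS DP confirms no longer common subsequence exists.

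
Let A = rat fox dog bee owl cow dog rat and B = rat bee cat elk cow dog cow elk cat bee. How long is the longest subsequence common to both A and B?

4

Backtracking the LCS table gives one alignment: rat (A1,B1) → bee (A4,B2) → cow (A6,B5) → dog (A7,B6).
So the longest common subsequence has length 4.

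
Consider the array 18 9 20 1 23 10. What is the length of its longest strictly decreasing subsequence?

One longest decreasing subsequence is 18, 9, 1 (positions 1,2,4), of length 3; no longer one exists.

3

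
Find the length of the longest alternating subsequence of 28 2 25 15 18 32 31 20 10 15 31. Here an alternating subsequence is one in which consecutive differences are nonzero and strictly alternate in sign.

A longest alternating subsequence is 28, 2, 25, 15, 18, 10, 15 (positions 1,2,3,4,5,9,10); its 6 consecutive differences strictly alternate in sign, and length 7 is optimal.

7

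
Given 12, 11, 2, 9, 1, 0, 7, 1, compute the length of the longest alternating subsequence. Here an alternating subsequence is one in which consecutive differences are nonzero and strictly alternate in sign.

Track the best alternating length ending on an up-step vs a down-step at each position: up/down = 1/1, 1/2, 1/2, 3/2, 1/4, 1/4, 5/4, 5/6.
The maximum over both is 6; one such subsequence is 12, 2, 9, 1, 7, 1.

6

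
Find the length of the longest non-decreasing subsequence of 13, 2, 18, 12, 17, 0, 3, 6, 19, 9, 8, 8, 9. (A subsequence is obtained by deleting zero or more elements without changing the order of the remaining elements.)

6

Scanning left to right, the best length ending at each element is: 13→1, 2→1, 18→2, 12→2, 17→3, 0→1, 3→2, 6→3, 19→4, 9→4, 8→4, 8→5, 9→6.
So the longest non-decreasing subsequence has length 6, e.g. 2, 3, 6, 8, 8, 9.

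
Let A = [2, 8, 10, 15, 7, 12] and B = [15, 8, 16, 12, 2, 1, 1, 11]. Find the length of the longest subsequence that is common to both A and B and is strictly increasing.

A longest common strictly increasing subsequence is 8, 12 (length 2); it appears in order in both A and B, and no longer such subsequence exists.

2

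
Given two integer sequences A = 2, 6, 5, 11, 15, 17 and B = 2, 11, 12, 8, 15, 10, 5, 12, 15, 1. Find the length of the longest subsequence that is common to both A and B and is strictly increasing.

A longest common strictly increasing subsequence is 2, 11, 15 (length 3); it appears in order in both A and B, and no longer such subsequence exists.

3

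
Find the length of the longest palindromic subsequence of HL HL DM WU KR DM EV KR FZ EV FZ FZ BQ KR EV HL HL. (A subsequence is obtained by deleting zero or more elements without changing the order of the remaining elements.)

Using dp[i][j] = 2 + dp[i+1][j−1] if the ends match, else max(dp[i+1][j], dp[i][j−1]):
dp[1][17] = 11. A witness is HL HL EV KR FZ FZ FZ KR EV HL HL at positions 1,2,7,8,9,11,12,14,15,16,17.

11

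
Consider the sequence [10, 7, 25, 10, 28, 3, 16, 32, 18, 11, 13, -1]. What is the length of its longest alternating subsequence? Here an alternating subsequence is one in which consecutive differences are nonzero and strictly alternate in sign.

A longest alternating subsequence is 10, 7, 25, 10, 28, 3, 16, 11, 13, -1 (positions 1,2,3,4,5,6,7,10,11,12); its 9 consecutive differences strictly alternate in sign, and length 10 is optimal.

10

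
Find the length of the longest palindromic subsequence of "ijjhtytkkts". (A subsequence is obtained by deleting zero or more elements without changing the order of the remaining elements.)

4

Using dp[i][j] = 2 + dp[i+1][j−1] if the ends match, else max(dp[i+1][j], dp[i][j−1]):
dp[1][11] = 4. A witness is tkkt at positions 7,8,9,10.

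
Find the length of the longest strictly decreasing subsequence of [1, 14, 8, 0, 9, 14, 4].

3

Scanning left to right, the best length ending at each element is: 1→1, 14→1, 8→2, 0→3, 9→2, 14→1, 4→3.
So the longest decreasing subsequence has length 3, e.g. 14, 8, 0.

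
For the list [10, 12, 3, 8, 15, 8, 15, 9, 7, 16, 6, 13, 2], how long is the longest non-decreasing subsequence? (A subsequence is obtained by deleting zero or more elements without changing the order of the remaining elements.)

5

One longest non-decreasing subsequence is 10, 12, 15, 15, 16 (positions 1,2,5,7,10), of length 5; no longer one exists.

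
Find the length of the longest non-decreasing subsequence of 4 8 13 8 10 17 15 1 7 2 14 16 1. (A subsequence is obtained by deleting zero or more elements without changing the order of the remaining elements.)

6

Let dp[i] be the longest non-decreasing subsequence ending at position i. Then dp = [1, 2, 3, 3, 4, 5, 5, 1, 2, 2, 5, 6, 2].
The maximum is 6; one witness is 4, 8, 8, 10, 15, 16 at positions 1,2,4,5,7,12.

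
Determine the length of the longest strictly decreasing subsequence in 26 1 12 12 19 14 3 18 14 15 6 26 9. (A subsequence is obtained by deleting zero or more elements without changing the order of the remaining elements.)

5

One longest decreasing subsequence is 26, 19, 18, 14, 6 (positions 1,5,8,9,11), of length 5; no longer one exists.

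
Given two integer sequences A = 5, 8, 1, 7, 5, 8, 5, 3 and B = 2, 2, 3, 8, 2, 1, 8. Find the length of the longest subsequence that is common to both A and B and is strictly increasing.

For each value that appears in both, track the longest common increasing run ending there.
The best achievable length is 2; one witness is 1, 8 (A-positions 3,6, B-positions 6,7).

2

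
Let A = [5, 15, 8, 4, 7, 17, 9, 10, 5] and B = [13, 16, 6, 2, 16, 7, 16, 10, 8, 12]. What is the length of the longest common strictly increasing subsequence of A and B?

2

For each value that appears in both, track the longest common increasing run ending there.
The best achievable length is 2; one witness is 7, 10 (A-positions 5,8, B-positions 6,8).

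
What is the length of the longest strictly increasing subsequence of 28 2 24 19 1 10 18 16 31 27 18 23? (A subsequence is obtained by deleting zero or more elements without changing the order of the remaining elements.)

One longest increasing subsequence is 2, 10, 16, 18, 23 (positions 2,6,8,11,12), of length 5; no longer one exists.

5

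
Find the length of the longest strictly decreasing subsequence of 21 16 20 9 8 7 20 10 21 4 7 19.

6

Scanning left to right, the best length ending at each element is: 21→1, 16→2, 20→2, 9→3, 8→4, 7→5, 20→2, 10→3, 21→1, 4→6, 7→5, 19→3.
So the longest decreasing subsequence has length 6, e.g. 21, 16, 9, 8, 7, 4.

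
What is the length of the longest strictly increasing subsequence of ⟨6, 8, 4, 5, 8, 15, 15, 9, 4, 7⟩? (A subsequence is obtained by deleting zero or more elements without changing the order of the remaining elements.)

4

Scanning left to right, the best length ending at each element is: 6→1, 8→2, 4→1, 5→2, 8→3, 15→4, 15→4, 9→4, 4→1, 7→3.
So the longest increasing subsequence has length 4, e.g. 4, 5, 8, 15.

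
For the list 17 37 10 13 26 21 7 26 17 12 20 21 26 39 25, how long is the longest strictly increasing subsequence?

7

Let dp[i] be the longest increasing subsequence ending at position i. Then dp = [1, 2, 1, 2, 3, 3, 1, 4, 3, 2, 4, 5, 6, 7, 6].
The maximum is 7; one witness is 10, 13, 17, 20, 21, 26, 39 at positions 3,4,9,11,12,13,14.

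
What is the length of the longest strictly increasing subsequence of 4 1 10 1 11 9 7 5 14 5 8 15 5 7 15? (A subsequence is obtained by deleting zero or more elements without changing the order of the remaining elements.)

One longest increasing subsequence is 4, 10, 11, 14, 15 (positions 1,3,5,9,12), of length 5; no longer one exists.

5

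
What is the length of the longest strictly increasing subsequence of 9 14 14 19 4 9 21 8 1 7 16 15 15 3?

One longest increasing subsequence is 9, 14, 19, 21 (positions 1,2,4,7), of length 4; no longer one exists.

4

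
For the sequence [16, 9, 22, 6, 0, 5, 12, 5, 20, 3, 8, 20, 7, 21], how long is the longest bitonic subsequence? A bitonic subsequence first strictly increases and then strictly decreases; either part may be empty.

6

Let inc[i] be the LIS ending at i and dec[i] the longest strictly decreasing subsequence starting at i. inc = [1, 1, 2, 1, 1, 2, 3, 2, 4, 2, 3, 4, 3, 5], dec = [5, 4, 4, 3, 1, 2, 3, 2, 3, 1, 2, 2, 1, 1].
max_i inc[i]+dec[i]−1 = 6, with one witness 0, 5, 12, 20, 8, 7.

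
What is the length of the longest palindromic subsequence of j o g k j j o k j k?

One longest palindromic subsequence is jkjjkj (positions 1,4,5,6,8,9); it reads the same forward and backward, and the interval DP gives dp[1][10] = 6.

6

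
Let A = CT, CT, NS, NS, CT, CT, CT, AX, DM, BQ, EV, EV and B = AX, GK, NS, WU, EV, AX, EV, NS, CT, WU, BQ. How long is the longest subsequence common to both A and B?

A longest common subsequence is NS, NS, CT, BQ (length 4); the LCS DP confirms no longer common subsequence exists.

4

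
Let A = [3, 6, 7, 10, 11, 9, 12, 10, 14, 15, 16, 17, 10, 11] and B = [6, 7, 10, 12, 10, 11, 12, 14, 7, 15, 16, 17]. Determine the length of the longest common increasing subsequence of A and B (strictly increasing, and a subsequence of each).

9

A longest common strictly increasing subsequence is 6, 7, 10, 11, 12, 14, 15, 16, 17 (length 9); it appears in order in both A and B, and no longer such subsequence exists.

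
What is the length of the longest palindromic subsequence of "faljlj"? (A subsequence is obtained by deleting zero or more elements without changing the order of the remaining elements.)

3

One longest palindromic subsequence is jlj (positions 4,5,6); it reads the same forward and backward, and the interval DP gives dp[1][6] = 3.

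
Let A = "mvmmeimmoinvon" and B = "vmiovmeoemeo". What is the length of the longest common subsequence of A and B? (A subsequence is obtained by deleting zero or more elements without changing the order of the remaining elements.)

A longest common subsequence is mvmmeo (length 6); the LCS DP confirms no longer common subsequence exists.

6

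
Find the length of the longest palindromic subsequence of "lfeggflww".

Using dp[i][j] = 2 + dp[i+1][j−1] if the ends match, else max(dp[i+1][j], dp[i][j−1]):
dp[1][9] = 6. A witness is lfggfl at positions 1,2,4,5,6,7.

6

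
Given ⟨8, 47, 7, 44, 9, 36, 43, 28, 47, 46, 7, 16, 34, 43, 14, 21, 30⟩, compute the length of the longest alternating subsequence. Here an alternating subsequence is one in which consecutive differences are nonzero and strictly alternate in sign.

12

A longest alternating subsequence is 8, 47, 7, 44, 9, 36, 28, 47, 7, 16, 14, 21 (positions 1,2,3,4,5,6,8,9,11,12,15,16); its 11 consecutive differences strictly alternate in sign, and length 12 is optimal.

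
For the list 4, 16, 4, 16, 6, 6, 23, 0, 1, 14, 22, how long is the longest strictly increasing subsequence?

Scanning left to right, the best length ending at each element is: 4→1, 16→2, 4→1, 16→2, 6→2, 6→2, 23→3, 0→1, 1→2, 14→3, 22→4.
So the longest increasing subsequence has length 4, e.g. 4, 6, 14, 22.

4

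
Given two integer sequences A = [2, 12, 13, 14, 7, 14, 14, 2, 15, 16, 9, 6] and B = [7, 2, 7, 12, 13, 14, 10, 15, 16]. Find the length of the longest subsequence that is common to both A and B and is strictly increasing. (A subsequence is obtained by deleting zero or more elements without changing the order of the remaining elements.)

A longest common strictly increasing subsequence is 2, 12, 13, 14, 15, 16 (length 6); it appears in order in both A and B, and no longer such subsequence exists.

6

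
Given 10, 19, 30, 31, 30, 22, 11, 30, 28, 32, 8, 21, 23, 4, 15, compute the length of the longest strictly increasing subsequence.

5

Scanning left to right, the best length ending at each element is: 10→1, 19→2, 30→3, 31→4, 30→3, 22→3, 11→2, 30→4, 28→4, 32→5, 8→1, 21→3, 23→4, 4→1, 15→3.
So the longest increasing subsequence has length 5, e.g. 10, 19, 30, 31, 32.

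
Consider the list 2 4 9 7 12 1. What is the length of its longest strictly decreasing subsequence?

3

Scanning left to right, the best length ending at each element is: 2→1, 4→1, 9→1, 7→2, 12→1, 1→3.
So the longest decreasing subsequence has length 3, e.g. 9, 7, 1.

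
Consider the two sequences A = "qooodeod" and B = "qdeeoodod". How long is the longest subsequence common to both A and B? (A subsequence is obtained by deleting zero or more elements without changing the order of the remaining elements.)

A longest common subsequence is qoodod (length 6); the LCS DP confirms no longer common subsequence exists.

6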